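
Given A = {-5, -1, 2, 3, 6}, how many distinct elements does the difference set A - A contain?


A - A = {a - a' : a, a' ∈ A}; |A| = 5.
Bounds: 2|A|-1 ≤ |A - A| ≤ |A|² - |A| + 1, i.e. 9 ≤ |A - A| ≤ 21.
Note: 0 ∈ A - A always (from a - a). The set is symmetric: if d ∈ A - A then -d ∈ A - A.
Enumerate nonzero differences d = a - a' with a > a' (then include -d):
Positive differences: {1, 3, 4, 7, 8, 11}
Full difference set: {0} ∪ (positive diffs) ∪ (negative diffs).
|A - A| = 1 + 2·6 = 13 (matches direct enumeration: 13).

|A - A| = 13


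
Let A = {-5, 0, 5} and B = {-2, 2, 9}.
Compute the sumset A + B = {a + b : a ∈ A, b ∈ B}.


A + B = {a + b : a ∈ A, b ∈ B}.
Enumerate all |A|·|B| = 3·3 = 9 pairs (a, b) and collect distinct sums.
a = -5: -5+-2=-7, -5+2=-3, -5+9=4
a = 0: 0+-2=-2, 0+2=2, 0+9=9
a = 5: 5+-2=3, 5+2=7, 5+9=14
Collecting distinct sums: A + B = {-7, -3, -2, 2, 3, 4, 7, 9, 14}
|A + B| = 9

A + B = {-7, -3, -2, 2, 3, 4, 7, 9, 14}


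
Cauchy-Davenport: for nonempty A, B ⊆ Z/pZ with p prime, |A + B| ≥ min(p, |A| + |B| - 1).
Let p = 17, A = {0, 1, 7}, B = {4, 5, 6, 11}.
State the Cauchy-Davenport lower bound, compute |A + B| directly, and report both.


Cauchy-Davenport: |A + B| ≥ min(p, |A| + |B| - 1) for A, B nonempty in Z/pZ.
|A| = 3, |B| = 4, p = 17.
CD lower bound = min(17, 3 + 4 - 1) = min(17, 6) = 6.
Compute A + B mod 17 directly:
a = 0: 0+4=4, 0+5=5, 0+6=6, 0+11=11
a = 1: 1+4=5, 1+5=6, 1+6=7, 1+11=12
a = 7: 7+4=11, 7+5=12, 7+6=13, 7+11=1
A + B = {1, 4, 5, 6, 7, 11, 12, 13}, so |A + B| = 8.
Verify: 8 ≥ 6? Yes ✓.

CD lower bound = 6, actual |A + B| = 8.


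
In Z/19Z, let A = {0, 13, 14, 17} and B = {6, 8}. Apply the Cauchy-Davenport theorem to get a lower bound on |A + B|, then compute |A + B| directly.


Cauchy-Davenport: |A + B| ≥ min(p, |A| + |B| - 1) for A, B nonempty in Z/pZ.
|A| = 4, |B| = 2, p = 19.
CD lower bound = min(19, 4 + 2 - 1) = min(19, 5) = 5.
Compute A + B mod 19 directly:
a = 0: 0+6=6, 0+8=8
a = 13: 13+6=0, 13+8=2
a = 14: 14+6=1, 14+8=3
a = 17: 17+6=4, 17+8=6
A + B = {0, 1, 2, 3, 4, 6, 8}, so |A + B| = 7.
Verify: 7 ≥ 5? Yes ✓.

CD lower bound = 5, actual |A + B| = 7.


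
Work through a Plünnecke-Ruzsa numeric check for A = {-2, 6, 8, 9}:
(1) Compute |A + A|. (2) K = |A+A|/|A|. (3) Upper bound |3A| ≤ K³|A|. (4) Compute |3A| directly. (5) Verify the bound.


|A| = 4.
Step 1: Compute A + A by enumerating all 16 pairs.
A + A = {-4, 4, 6, 7, 12, 14, 15, 16, 17, 18}, so |A + A| = 10.
Step 2: Doubling constant K = |A + A|/|A| = 10/4 = 10/4 ≈ 2.5000.
Step 3: Plünnecke-Ruzsa gives |3A| ≤ K³·|A| = (2.5000)³ · 4 ≈ 62.5000.
Step 4: Compute 3A = A + A + A directly by enumerating all triples (a,b,c) ∈ A³; |3A| = 19.
Step 5: Check 19 ≤ 62.5000? Yes ✓.

K = 10/4, Plünnecke-Ruzsa bound K³|A| ≈ 62.5000, |3A| = 19, inequality holds.


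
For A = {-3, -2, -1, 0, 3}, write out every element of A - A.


A - A = {a - a' : a, a' ∈ A}.
Compute a - a' for each ordered pair (a, a'):
a = -3: -3--3=0, -3--2=-1, -3--1=-2, -3-0=-3, -3-3=-6
a = -2: -2--3=1, -2--2=0, -2--1=-1, -2-0=-2, -2-3=-5
a = -1: -1--3=2, -1--2=1, -1--1=0, -1-0=-1, -1-3=-4
a = 0: 0--3=3, 0--2=2, 0--1=1, 0-0=0, 0-3=-3
a = 3: 3--3=6, 3--2=5, 3--1=4, 3-0=3, 3-3=0
Collecting distinct values (and noting 0 appears from a-a):
A - A = {-6, -5, -4, -3, -2, -1, 0, 1, 2, 3, 4, 5, 6}
|A - A| = 13

A - A = {-6, -5, -4, -3, -2, -1, 0, 1, 2, 3, 4, 5, 6}


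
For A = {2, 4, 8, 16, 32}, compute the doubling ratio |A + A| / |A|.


|A| = 5.
Compute A + A by enumerating all 25 pairs.
A + A = {4, 6, 8, 10, 12, 16, 18, 20, 24, 32, 34, 36, 40, 48, 64}, so |A + A| = 15.
K = |A + A| / |A| = 15/5 = 3/1 ≈ 3.0000.
Reference: AP of size 5 gives K = 9/5 ≈ 1.8000; a fully generic set of size 5 gives K ≈ 3.0000.

|A| = 5, |A + A| = 15, K = 15/5 = 3/1.


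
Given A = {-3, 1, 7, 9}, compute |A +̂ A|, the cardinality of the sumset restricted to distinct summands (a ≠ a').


Restricted sumset: A +̂ A = {a + a' : a ∈ A, a' ∈ A, a ≠ a'}.
Equivalently, take A + A and drop any sum 2a that is achievable ONLY as a + a for a ∈ A (i.e. sums representable only with equal summands).
Enumerate pairs (a, a') with a < a' (symmetric, so each unordered pair gives one sum; this covers all a ≠ a'):
  -3 + 1 = -2
  -3 + 7 = 4
  -3 + 9 = 6
  1 + 7 = 8
  1 + 9 = 10
  7 + 9 = 16
Collected distinct sums: {-2, 4, 6, 8, 10, 16}
|A +̂ A| = 6
(Reference bound: |A +̂ A| ≥ 2|A| - 3 for |A| ≥ 2, with |A| = 4 giving ≥ 5.)

|A +̂ A| = 6


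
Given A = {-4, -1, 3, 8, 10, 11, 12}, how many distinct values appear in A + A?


A + A = {a + a' : a, a' ∈ A}; |A| = 7.
General bounds: 2|A| - 1 ≤ |A + A| ≤ |A|(|A|+1)/2, i.e. 13 ≤ |A + A| ≤ 28.
Lower bound 2|A|-1 is attained iff A is an arithmetic progression.
Enumerate sums a + a' for a ≤ a' (symmetric, so this suffices):
a = -4: -4+-4=-8, -4+-1=-5, -4+3=-1, -4+8=4, -4+10=6, -4+11=7, -4+12=8
a = -1: -1+-1=-2, -1+3=2, -1+8=7, -1+10=9, -1+11=10, -1+12=11
a = 3: 3+3=6, 3+8=11, 3+10=13, 3+11=14, 3+12=15
a = 8: 8+8=16, 8+10=18, 8+11=19, 8+12=20
a = 10: 10+10=20, 10+11=21, 10+12=22
a = 11: 11+11=22, 11+12=23
a = 12: 12+12=24
Distinct sums: {-8, -5, -2, -1, 2, 4, 6, 7, 8, 9, 10, 11, 13, 14, 15, 16, 18, 19, 20, 21, 22, 23, 24}
|A + A| = 23

|A + A| = 23


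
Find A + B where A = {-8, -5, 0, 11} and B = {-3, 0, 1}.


A + B = {a + b : a ∈ A, b ∈ B}.
Enumerate all |A|·|B| = 4·3 = 12 pairs (a, b) and collect distinct sums.
a = -8: -8+-3=-11, -8+0=-8, -8+1=-7
a = -5: -5+-3=-8, -5+0=-5, -5+1=-4
a = 0: 0+-3=-3, 0+0=0, 0+1=1
a = 11: 11+-3=8, 11+0=11, 11+1=12
Collecting distinct sums: A + B = {-11, -8, -7, -5, -4, -3, 0, 1, 8, 11, 12}
|A + B| = 11

A + B = {-11, -8, -7, -5, -4, -3, 0, 1, 8, 11, 12}


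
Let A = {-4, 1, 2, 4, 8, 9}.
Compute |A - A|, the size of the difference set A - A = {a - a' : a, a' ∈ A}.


A - A = {a - a' : a, a' ∈ A}; |A| = 6.
Bounds: 2|A|-1 ≤ |A - A| ≤ |A|² - |A| + 1, i.e. 11 ≤ |A - A| ≤ 31.
Note: 0 ∈ A - A always (from a - a). The set is symmetric: if d ∈ A - A then -d ∈ A - A.
Enumerate nonzero differences d = a - a' with a > a' (then include -d):
Positive differences: {1, 2, 3, 4, 5, 6, 7, 8, 12, 13}
Full difference set: {0} ∪ (positive diffs) ∪ (negative diffs).
|A - A| = 1 + 2·10 = 21 (matches direct enumeration: 21).

|A - A| = 21


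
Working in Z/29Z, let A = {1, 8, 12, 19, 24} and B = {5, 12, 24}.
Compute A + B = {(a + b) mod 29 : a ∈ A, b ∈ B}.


Work in Z/29Z: reduce every sum a + b modulo 29.
Enumerate all 15 pairs:
a = 1: 1+5=6, 1+12=13, 1+24=25
a = 8: 8+5=13, 8+12=20, 8+24=3
a = 12: 12+5=17, 12+12=24, 12+24=7
a = 19: 19+5=24, 19+12=2, 19+24=14
a = 24: 24+5=0, 24+12=7, 24+24=19
Distinct residues collected: {0, 2, 3, 6, 7, 13, 14, 17, 19, 20, 24, 25}
|A + B| = 12 (out of 29 total residues).

A + B = {0, 2, 3, 6, 7, 13, 14, 17, 19, 20, 24, 25}


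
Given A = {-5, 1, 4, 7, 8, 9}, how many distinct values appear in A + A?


A + A = {a + a' : a, a' ∈ A}; |A| = 6.
General bounds: 2|A| - 1 ≤ |A + A| ≤ |A|(|A|+1)/2, i.e. 11 ≤ |A + A| ≤ 21.
Lower bound 2|A|-1 is attained iff A is an arithmetic progression.
Enumerate sums a + a' for a ≤ a' (symmetric, so this suffices):
a = -5: -5+-5=-10, -5+1=-4, -5+4=-1, -5+7=2, -5+8=3, -5+9=4
a = 1: 1+1=2, 1+4=5, 1+7=8, 1+8=9, 1+9=10
a = 4: 4+4=8, 4+7=11, 4+8=12, 4+9=13
a = 7: 7+7=14, 7+8=15, 7+9=16
a = 8: 8+8=16, 8+9=17
a = 9: 9+9=18
Distinct sums: {-10, -4, -1, 2, 3, 4, 5, 8, 9, 10, 11, 12, 13, 14, 15, 16, 17, 18}
|A + A| = 18

|A + A| = 18


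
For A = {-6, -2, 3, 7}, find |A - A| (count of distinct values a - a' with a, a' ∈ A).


A - A = {a - a' : a, a' ∈ A}; |A| = 4.
Bounds: 2|A|-1 ≤ |A - A| ≤ |A|² - |A| + 1, i.e. 7 ≤ |A - A| ≤ 13.
Note: 0 ∈ A - A always (from a - a). The set is symmetric: if d ∈ A - A then -d ∈ A - A.
Enumerate nonzero differences d = a - a' with a > a' (then include -d):
Positive differences: {4, 5, 9, 13}
Full difference set: {0} ∪ (positive diffs) ∪ (negative diffs).
|A - A| = 1 + 2·4 = 9 (matches direct enumeration: 9).

|A - A| = 9


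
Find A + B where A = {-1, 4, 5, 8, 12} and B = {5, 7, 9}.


A + B = {a + b : a ∈ A, b ∈ B}.
Enumerate all |A|·|B| = 5·3 = 15 pairs (a, b) and collect distinct sums.
a = -1: -1+5=4, -1+7=6, -1+9=8
a = 4: 4+5=9, 4+7=11, 4+9=13
a = 5: 5+5=10, 5+7=12, 5+9=14
a = 8: 8+5=13, 8+7=15, 8+9=17
a = 12: 12+5=17, 12+7=19, 12+9=21
Collecting distinct sums: A + B = {4, 6, 8, 9, 10, 11, 12, 13, 14, 15, 17, 19, 21}
|A + B| = 13

A + B = {4, 6, 8, 9, 10, 11, 12, 13, 14, 15, 17, 19, 21}


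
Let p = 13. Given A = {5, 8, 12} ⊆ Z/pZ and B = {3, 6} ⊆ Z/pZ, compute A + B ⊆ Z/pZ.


Work in Z/13Z: reduce every sum a + b modulo 13.
Enumerate all 6 pairs:
a = 5: 5+3=8, 5+6=11
a = 8: 8+3=11, 8+6=1
a = 12: 12+3=2, 12+6=5
Distinct residues collected: {1, 2, 5, 8, 11}
|A + B| = 5 (out of 13 total residues).

A + B = {1, 2, 5, 8, 11}


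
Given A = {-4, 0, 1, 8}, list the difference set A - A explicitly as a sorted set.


A - A = {a - a' : a, a' ∈ A}.
Compute a - a' for each ordered pair (a, a'):
a = -4: -4--4=0, -4-0=-4, -4-1=-5, -4-8=-12
a = 0: 0--4=4, 0-0=0, 0-1=-1, 0-8=-8
a = 1: 1--4=5, 1-0=1, 1-1=0, 1-8=-7
a = 8: 8--4=12, 8-0=8, 8-1=7, 8-8=0
Collecting distinct values (and noting 0 appears from a-a):
A - A = {-12, -8, -7, -5, -4, -1, 0, 1, 4, 5, 7, 8, 12}
|A - A| = 13

A - A = {-12, -8, -7, -5, -4, -1, 0, 1, 4, 5, 7, 8, 12}


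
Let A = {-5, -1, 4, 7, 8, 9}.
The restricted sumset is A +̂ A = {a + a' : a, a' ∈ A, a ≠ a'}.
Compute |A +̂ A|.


Restricted sumset: A +̂ A = {a + a' : a ∈ A, a' ∈ A, a ≠ a'}.
Equivalently, take A + A and drop any sum 2a that is achievable ONLY as a + a for a ∈ A (i.e. sums representable only with equal summands).
Enumerate pairs (a, a') with a < a' (symmetric, so each unordered pair gives one sum; this covers all a ≠ a'):
  -5 + -1 = -6
  -5 + 4 = -1
  -5 + 7 = 2
  -5 + 8 = 3
  -5 + 9 = 4
  -1 + 4 = 3
  -1 + 7 = 6
  -1 + 8 = 7
  -1 + 9 = 8
  4 + 7 = 11
  4 + 8 = 12
  4 + 9 = 13
  7 + 8 = 15
  7 + 9 = 16
  8 + 9 = 17
Collected distinct sums: {-6, -1, 2, 3, 4, 6, 7, 8, 11, 12, 13, 15, 16, 17}
|A +̂ A| = 14
(Reference bound: |A +̂ A| ≥ 2|A| - 3 for |A| ≥ 2, with |A| = 6 giving ≥ 9.)

|A +̂ A| = 14


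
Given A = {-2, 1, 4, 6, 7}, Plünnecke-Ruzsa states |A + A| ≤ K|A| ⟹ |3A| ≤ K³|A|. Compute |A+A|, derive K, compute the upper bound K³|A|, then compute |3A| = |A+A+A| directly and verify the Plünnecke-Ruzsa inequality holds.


|A| = 5.
Step 1: Compute A + A by enumerating all 25 pairs.
A + A = {-4, -1, 2, 4, 5, 7, 8, 10, 11, 12, 13, 14}, so |A + A| = 12.
Step 2: Doubling constant K = |A + A|/|A| = 12/5 = 12/5 ≈ 2.4000.
Step 3: Plünnecke-Ruzsa gives |3A| ≤ K³·|A| = (2.4000)³ · 5 ≈ 69.1200.
Step 4: Compute 3A = A + A + A directly by enumerating all triples (a,b,c) ∈ A³; |3A| = 21.
Step 5: Check 21 ≤ 69.1200? Yes ✓.

K = 12/5, Plünnecke-Ruzsa bound K³|A| ≈ 69.1200, |3A| = 21, inequality holds.


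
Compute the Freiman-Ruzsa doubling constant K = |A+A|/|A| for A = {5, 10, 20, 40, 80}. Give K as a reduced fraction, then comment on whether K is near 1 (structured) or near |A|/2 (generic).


|A| = 5.
Compute A + A by enumerating all 25 pairs.
A + A = {10, 15, 20, 25, 30, 40, 45, 50, 60, 80, 85, 90, 100, 120, 160}, so |A + A| = 15.
K = |A + A| / |A| = 15/5 = 3/1 ≈ 3.0000.
Reference: AP of size 5 gives K = 9/5 ≈ 1.8000; a fully generic set of size 5 gives K ≈ 3.0000.

|A| = 5, |A + A| = 15, K = 15/5 = 3/1.


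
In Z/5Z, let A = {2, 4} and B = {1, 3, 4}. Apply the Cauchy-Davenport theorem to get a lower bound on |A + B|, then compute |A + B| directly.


Cauchy-Davenport: |A + B| ≥ min(p, |A| + |B| - 1) for A, B nonempty in Z/pZ.
|A| = 2, |B| = 3, p = 5.
CD lower bound = min(5, 2 + 3 - 1) = min(5, 4) = 4.
Compute A + B mod 5 directly:
a = 2: 2+1=3, 2+3=0, 2+4=1
a = 4: 4+1=0, 4+3=2, 4+4=3
A + B = {0, 1, 2, 3}, so |A + B| = 4.
Verify: 4 ≥ 4? Yes ✓.

CD lower bound = 4, actual |A + B| = 4.


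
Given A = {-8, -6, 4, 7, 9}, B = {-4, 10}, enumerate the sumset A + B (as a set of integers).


A + B = {a + b : a ∈ A, b ∈ B}.
Enumerate all |A|·|B| = 5·2 = 10 pairs (a, b) and collect distinct sums.
a = -8: -8+-4=-12, -8+10=2
a = -6: -6+-4=-10, -6+10=4
a = 4: 4+-4=0, 4+10=14
a = 7: 7+-4=3, 7+10=17
a = 9: 9+-4=5, 9+10=19
Collecting distinct sums: A + B = {-12, -10, 0, 2, 3, 4, 5, 14, 17, 19}
|A + B| = 10

A + B = {-12, -10, 0, 2, 3, 4, 5, 14, 17, 19}


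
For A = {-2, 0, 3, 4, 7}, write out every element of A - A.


A - A = {a - a' : a, a' ∈ A}.
Compute a - a' for each ordered pair (a, a'):
a = -2: -2--2=0, -2-0=-2, -2-3=-5, -2-4=-6, -2-7=-9
a = 0: 0--2=2, 0-0=0, 0-3=-3, 0-4=-4, 0-7=-7
a = 3: 3--2=5, 3-0=3, 3-3=0, 3-4=-1, 3-7=-4
a = 4: 4--2=6, 4-0=4, 4-3=1, 4-4=0, 4-7=-3
a = 7: 7--2=9, 7-0=7, 7-3=4, 7-4=3, 7-7=0
Collecting distinct values (and noting 0 appears from a-a):
A - A = {-9, -7, -6, -5, -4, -3, -2, -1, 0, 1, 2, 3, 4, 5, 6, 7, 9}
|A - A| = 17

A - A = {-9, -7, -6, -5, -4, -3, -2, -1, 0, 1, 2, 3, 4, 5, 6, 7, 9}


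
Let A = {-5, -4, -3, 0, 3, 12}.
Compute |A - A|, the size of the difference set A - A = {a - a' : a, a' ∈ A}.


A - A = {a - a' : a, a' ∈ A}; |A| = 6.
Bounds: 2|A|-1 ≤ |A - A| ≤ |A|² - |A| + 1, i.e. 11 ≤ |A - A| ≤ 31.
Note: 0 ∈ A - A always (from a - a). The set is symmetric: if d ∈ A - A then -d ∈ A - A.
Enumerate nonzero differences d = a - a' with a > a' (then include -d):
Positive differences: {1, 2, 3, 4, 5, 6, 7, 8, 9, 12, 15, 16, 17}
Full difference set: {0} ∪ (positive diffs) ∪ (negative diffs).
|A - A| = 1 + 2·13 = 27 (matches direct enumeration: 27).

|A - A| = 27


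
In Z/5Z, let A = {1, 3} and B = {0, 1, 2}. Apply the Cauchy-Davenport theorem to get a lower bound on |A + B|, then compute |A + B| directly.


Cauchy-Davenport: |A + B| ≥ min(p, |A| + |B| - 1) for A, B nonempty in Z/pZ.
|A| = 2, |B| = 3, p = 5.
CD lower bound = min(5, 2 + 3 - 1) = min(5, 4) = 4.
Compute A + B mod 5 directly:
a = 1: 1+0=1, 1+1=2, 1+2=3
a = 3: 3+0=3, 3+1=4, 3+2=0
A + B = {0, 1, 2, 3, 4}, so |A + B| = 5.
Verify: 5 ≥ 4? Yes ✓.

CD lower bound = 4, actual |A + B| = 5.


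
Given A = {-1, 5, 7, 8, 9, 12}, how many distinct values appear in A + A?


A + A = {a + a' : a, a' ∈ A}; |A| = 6.
General bounds: 2|A| - 1 ≤ |A + A| ≤ |A|(|A|+1)/2, i.e. 11 ≤ |A + A| ≤ 21.
Lower bound 2|A|-1 is attained iff A is an arithmetic progression.
Enumerate sums a + a' for a ≤ a' (symmetric, so this suffices):
a = -1: -1+-1=-2, -1+5=4, -1+7=6, -1+8=7, -1+9=8, -1+12=11
a = 5: 5+5=10, 5+7=12, 5+8=13, 5+9=14, 5+12=17
a = 7: 7+7=14, 7+8=15, 7+9=16, 7+12=19
a = 8: 8+8=16, 8+9=17, 8+12=20
a = 9: 9+9=18, 9+12=21
a = 12: 12+12=24
Distinct sums: {-2, 4, 6, 7, 8, 10, 11, 12, 13, 14, 15, 16, 17, 18, 19, 20, 21, 24}
|A + A| = 18

|A + A| = 18


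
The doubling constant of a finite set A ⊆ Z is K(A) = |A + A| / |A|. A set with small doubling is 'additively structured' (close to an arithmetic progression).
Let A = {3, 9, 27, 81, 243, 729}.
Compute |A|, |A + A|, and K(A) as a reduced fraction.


|A| = 6.
Compute A + A by enumerating all 36 pairs.
A + A = {6, 12, 18, 30, 36, 54, 84, 90, 108, 162, 246, 252, 270, 324, 486, 732, 738, 756, 810, 972, 1458}, so |A + A| = 21.
K = |A + A| / |A| = 21/6 = 7/2 ≈ 3.5000.
Reference: AP of size 6 gives K = 11/6 ≈ 1.8333; a fully generic set of size 6 gives K ≈ 3.5000.

|A| = 6, |A + A| = 21, K = 21/6 = 7/2.


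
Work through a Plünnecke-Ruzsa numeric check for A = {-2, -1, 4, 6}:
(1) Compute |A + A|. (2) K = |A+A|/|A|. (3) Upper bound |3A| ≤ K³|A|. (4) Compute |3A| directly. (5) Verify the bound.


|A| = 4.
Step 1: Compute A + A by enumerating all 16 pairs.
A + A = {-4, -3, -2, 2, 3, 4, 5, 8, 10, 12}, so |A + A| = 10.
Step 2: Doubling constant K = |A + A|/|A| = 10/4 = 10/4 ≈ 2.5000.
Step 3: Plünnecke-Ruzsa gives |3A| ≤ K³·|A| = (2.5000)³ · 4 ≈ 62.5000.
Step 4: Compute 3A = A + A + A directly by enumerating all triples (a,b,c) ∈ A³; |3A| = 19.
Step 5: Check 19 ≤ 62.5000? Yes ✓.

K = 10/4, Plünnecke-Ruzsa bound K³|A| ≈ 62.5000, |3A| = 19, inequality holds.


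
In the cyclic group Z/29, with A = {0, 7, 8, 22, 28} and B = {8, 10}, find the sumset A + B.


Work in Z/29Z: reduce every sum a + b modulo 29.
Enumerate all 10 pairs:
a = 0: 0+8=8, 0+10=10
a = 7: 7+8=15, 7+10=17
a = 8: 8+8=16, 8+10=18
a = 22: 22+8=1, 22+10=3
a = 28: 28+8=7, 28+10=9
Distinct residues collected: {1, 3, 7, 8, 9, 10, 15, 16, 17, 18}
|A + B| = 10 (out of 29 total residues).

A + B = {1, 3, 7, 8, 9, 10, 15, 16, 17, 18}


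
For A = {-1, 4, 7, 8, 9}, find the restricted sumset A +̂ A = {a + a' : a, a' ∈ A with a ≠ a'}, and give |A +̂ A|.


Restricted sumset: A +̂ A = {a + a' : a ∈ A, a' ∈ A, a ≠ a'}.
Equivalently, take A + A and drop any sum 2a that is achievable ONLY as a + a for a ∈ A (i.e. sums representable only with equal summands).
Enumerate pairs (a, a') with a < a' (symmetric, so each unordered pair gives one sum; this covers all a ≠ a'):
  -1 + 4 = 3
  -1 + 7 = 6
  -1 + 8 = 7
  -1 + 9 = 8
  4 + 7 = 11
  4 + 8 = 12
  4 + 9 = 13
  7 + 8 = 15
  7 + 9 = 16
  8 + 9 = 17
Collected distinct sums: {3, 6, 7, 8, 11, 12, 13, 15, 16, 17}
|A +̂ A| = 10
(Reference bound: |A +̂ A| ≥ 2|A| - 3 for |A| ≥ 2, with |A| = 5 giving ≥ 7.)

|A +̂ A| = 10


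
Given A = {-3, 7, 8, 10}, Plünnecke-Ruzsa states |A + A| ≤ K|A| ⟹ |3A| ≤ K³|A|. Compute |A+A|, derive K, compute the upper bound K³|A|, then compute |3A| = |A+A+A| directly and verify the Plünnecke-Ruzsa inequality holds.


|A| = 4.
Step 1: Compute A + A by enumerating all 16 pairs.
A + A = {-6, 4, 5, 7, 14, 15, 16, 17, 18, 20}, so |A + A| = 10.
Step 2: Doubling constant K = |A + A|/|A| = 10/4 = 10/4 ≈ 2.5000.
Step 3: Plünnecke-Ruzsa gives |3A| ≤ K³·|A| = (2.5000)³ · 4 ≈ 62.5000.
Step 4: Compute 3A = A + A + A directly by enumerating all triples (a,b,c) ∈ A³; |3A| = 19.
Step 5: Check 19 ≤ 62.5000? Yes ✓.

K = 10/4, Plünnecke-Ruzsa bound K³|A| ≈ 62.5000, |3A| = 19, inequality holds.


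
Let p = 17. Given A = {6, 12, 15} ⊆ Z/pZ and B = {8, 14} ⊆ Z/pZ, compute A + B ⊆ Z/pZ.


Work in Z/17Z: reduce every sum a + b modulo 17.
Enumerate all 6 pairs:
a = 6: 6+8=14, 6+14=3
a = 12: 12+8=3, 12+14=9
a = 15: 15+8=6, 15+14=12
Distinct residues collected: {3, 6, 9, 12, 14}
|A + B| = 5 (out of 17 total residues).

A + B = {3, 6, 9, 12, 14}


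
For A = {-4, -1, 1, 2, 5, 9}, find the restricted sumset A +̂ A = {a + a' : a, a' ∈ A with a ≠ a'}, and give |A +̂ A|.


Restricted sumset: A +̂ A = {a + a' : a ∈ A, a' ∈ A, a ≠ a'}.
Equivalently, take A + A and drop any sum 2a that is achievable ONLY as a + a for a ∈ A (i.e. sums representable only with equal summands).
Enumerate pairs (a, a') with a < a' (symmetric, so each unordered pair gives one sum; this covers all a ≠ a'):
  -4 + -1 = -5
  -4 + 1 = -3
  -4 + 2 = -2
  -4 + 5 = 1
  -4 + 9 = 5
  -1 + 1 = 0
  -1 + 2 = 1
  -1 + 5 = 4
  -1 + 9 = 8
  1 + 2 = 3
  1 + 5 = 6
  1 + 9 = 10
  2 + 5 = 7
  2 + 9 = 11
  5 + 9 = 14
Collected distinct sums: {-5, -3, -2, 0, 1, 3, 4, 5, 6, 7, 8, 10, 11, 14}
|A +̂ A| = 14
(Reference bound: |A +̂ A| ≥ 2|A| - 3 for |A| ≥ 2, with |A| = 6 giving ≥ 9.)

|A +̂ A| = 14


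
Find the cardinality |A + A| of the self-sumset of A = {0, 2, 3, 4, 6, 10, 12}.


A + A = {a + a' : a, a' ∈ A}; |A| = 7.
General bounds: 2|A| - 1 ≤ |A + A| ≤ |A|(|A|+1)/2, i.e. 13 ≤ |A + A| ≤ 28.
Lower bound 2|A|-1 is attained iff A is an arithmetic progression.
Enumerate sums a + a' for a ≤ a' (symmetric, so this suffices):
a = 0: 0+0=0, 0+2=2, 0+3=3, 0+4=4, 0+6=6, 0+10=10, 0+12=12
a = 2: 2+2=4, 2+3=5, 2+4=6, 2+6=8, 2+10=12, 2+12=14
a = 3: 3+3=6, 3+4=7, 3+6=9, 3+10=13, 3+12=15
a = 4: 4+4=8, 4+6=10, 4+10=14, 4+12=16
a = 6: 6+6=12, 6+10=16, 6+12=18
a = 10: 10+10=20, 10+12=22
a = 12: 12+12=24
Distinct sums: {0, 2, 3, 4, 5, 6, 7, 8, 9, 10, 12, 13, 14, 15, 16, 18, 20, 22, 24}
|A + A| = 19

|A + A| = 19


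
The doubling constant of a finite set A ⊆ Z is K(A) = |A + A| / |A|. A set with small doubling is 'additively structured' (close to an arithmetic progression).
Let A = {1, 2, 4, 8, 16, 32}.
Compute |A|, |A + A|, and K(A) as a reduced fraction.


|A| = 6.
Compute A + A by enumerating all 36 pairs.
A + A = {2, 3, 4, 5, 6, 8, 9, 10, 12, 16, 17, 18, 20, 24, 32, 33, 34, 36, 40, 48, 64}, so |A + A| = 21.
K = |A + A| / |A| = 21/6 = 7/2 ≈ 3.5000.
Reference: AP of size 6 gives K = 11/6 ≈ 1.8333; a fully generic set of size 6 gives K ≈ 3.5000.

|A| = 6, |A + A| = 21, K = 21/6 = 7/2.


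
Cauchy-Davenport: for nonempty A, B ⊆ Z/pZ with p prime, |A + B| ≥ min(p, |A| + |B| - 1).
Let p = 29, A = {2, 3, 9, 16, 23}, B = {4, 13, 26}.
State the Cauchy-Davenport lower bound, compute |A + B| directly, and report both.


Cauchy-Davenport: |A + B| ≥ min(p, |A| + |B| - 1) for A, B nonempty in Z/pZ.
|A| = 5, |B| = 3, p = 29.
CD lower bound = min(29, 5 + 3 - 1) = min(29, 7) = 7.
Compute A + B mod 29 directly:
a = 2: 2+4=6, 2+13=15, 2+26=28
a = 3: 3+4=7, 3+13=16, 3+26=0
a = 9: 9+4=13, 9+13=22, 9+26=6
a = 16: 16+4=20, 16+13=0, 16+26=13
a = 23: 23+4=27, 23+13=7, 23+26=20
A + B = {0, 6, 7, 13, 15, 16, 20, 22, 27, 28}, so |A + B| = 10.
Verify: 10 ≥ 7? Yes ✓.

CD lower bound = 7, actual |A + B| = 10.


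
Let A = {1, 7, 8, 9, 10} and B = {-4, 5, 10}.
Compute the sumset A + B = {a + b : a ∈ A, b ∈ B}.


A + B = {a + b : a ∈ A, b ∈ B}.
Enumerate all |A|·|B| = 5·3 = 15 pairs (a, b) and collect distinct sums.
a = 1: 1+-4=-3, 1+5=6, 1+10=11
a = 7: 7+-4=3, 7+5=12, 7+10=17
a = 8: 8+-4=4, 8+5=13, 8+10=18
a = 9: 9+-4=5, 9+5=14, 9+10=19
a = 10: 10+-4=6, 10+5=15, 10+10=20
Collecting distinct sums: A + B = {-3, 3, 4, 5, 6, 11, 12, 13, 14, 15, 17, 18, 19, 20}
|A + B| = 14

A + B = {-3, 3, 4, 5, 6, 11, 12, 13, 14, 15, 17, 18, 19, 20}


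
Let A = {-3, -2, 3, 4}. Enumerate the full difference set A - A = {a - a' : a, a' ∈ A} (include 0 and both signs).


A - A = {a - a' : a, a' ∈ A}.
Compute a - a' for each ordered pair (a, a'):
a = -3: -3--3=0, -3--2=-1, -3-3=-6, -3-4=-7
a = -2: -2--3=1, -2--2=0, -2-3=-5, -2-4=-6
a = 3: 3--3=6, 3--2=5, 3-3=0, 3-4=-1
a = 4: 4--3=7, 4--2=6, 4-3=1, 4-4=0
Collecting distinct values (and noting 0 appears from a-a):
A - A = {-7, -6, -5, -1, 0, 1, 5, 6, 7}
|A - A| = 9

A - A = {-7, -6, -5, -1, 0, 1, 5, 6, 7}


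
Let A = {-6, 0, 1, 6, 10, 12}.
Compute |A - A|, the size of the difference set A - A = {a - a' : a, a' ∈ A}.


A - A = {a - a' : a, a' ∈ A}; |A| = 6.
Bounds: 2|A|-1 ≤ |A - A| ≤ |A|² - |A| + 1, i.e. 11 ≤ |A - A| ≤ 31.
Note: 0 ∈ A - A always (from a - a). The set is symmetric: if d ∈ A - A then -d ∈ A - A.
Enumerate nonzero differences d = a - a' with a > a' (then include -d):
Positive differences: {1, 2, 4, 5, 6, 7, 9, 10, 11, 12, 16, 18}
Full difference set: {0} ∪ (positive diffs) ∪ (negative diffs).
|A - A| = 1 + 2·12 = 25 (matches direct enumeration: 25).

|A - A| = 25


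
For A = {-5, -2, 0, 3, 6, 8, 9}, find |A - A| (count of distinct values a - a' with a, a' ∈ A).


A - A = {a - a' : a, a' ∈ A}; |A| = 7.
Bounds: 2|A|-1 ≤ |A - A| ≤ |A|² - |A| + 1, i.e. 13 ≤ |A - A| ≤ 43.
Note: 0 ∈ A - A always (from a - a). The set is symmetric: if d ∈ A - A then -d ∈ A - A.
Enumerate nonzero differences d = a - a' with a > a' (then include -d):
Positive differences: {1, 2, 3, 5, 6, 8, 9, 10, 11, 13, 14}
Full difference set: {0} ∪ (positive diffs) ∪ (negative diffs).
|A - A| = 1 + 2·11 = 23 (matches direct enumeration: 23).

|A - A| = 23


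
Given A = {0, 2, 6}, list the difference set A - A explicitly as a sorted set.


A - A = {a - a' : a, a' ∈ A}.
Compute a - a' for each ordered pair (a, a'):
a = 0: 0-0=0, 0-2=-2, 0-6=-6
a = 2: 2-0=2, 2-2=0, 2-6=-4
a = 6: 6-0=6, 6-2=4, 6-6=0
Collecting distinct values (and noting 0 appears from a-a):
A - A = {-6, -4, -2, 0, 2, 4, 6}
|A - A| = 7

A - A = {-6, -4, -2, 0, 2, 4, 6}


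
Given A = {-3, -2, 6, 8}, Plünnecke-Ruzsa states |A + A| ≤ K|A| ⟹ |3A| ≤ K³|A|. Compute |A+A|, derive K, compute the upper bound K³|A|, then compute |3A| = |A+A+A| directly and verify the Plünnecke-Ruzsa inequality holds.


|A| = 4.
Step 1: Compute A + A by enumerating all 16 pairs.
A + A = {-6, -5, -4, 3, 4, 5, 6, 12, 14, 16}, so |A + A| = 10.
Step 2: Doubling constant K = |A + A|/|A| = 10/4 = 10/4 ≈ 2.5000.
Step 3: Plünnecke-Ruzsa gives |3A| ≤ K³·|A| = (2.5000)³ · 4 ≈ 62.5000.
Step 4: Compute 3A = A + A + A directly by enumerating all triples (a,b,c) ∈ A³; |3A| = 19.
Step 5: Check 19 ≤ 62.5000? Yes ✓.

K = 10/4, Plünnecke-Ruzsa bound K³|A| ≈ 62.5000, |3A| = 19, inequality holds.


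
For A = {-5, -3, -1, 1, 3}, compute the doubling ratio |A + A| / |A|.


|A| = 5.
Compute A + A by enumerating all 25 pairs.
A + A = {-10, -8, -6, -4, -2, 0, 2, 4, 6}, so |A + A| = 9.
K = |A + A| / |A| = 9/5 (already in lowest terms) ≈ 1.8000.
Reference: AP of size 5 gives K = 9/5 ≈ 1.8000; a fully generic set of size 5 gives K ≈ 3.0000.

|A| = 5, |A + A| = 9, K = 9/5.


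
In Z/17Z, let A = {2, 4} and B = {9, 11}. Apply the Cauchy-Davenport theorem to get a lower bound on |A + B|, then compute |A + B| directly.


Cauchy-Davenport: |A + B| ≥ min(p, |A| + |B| - 1) for A, B nonempty in Z/pZ.
|A| = 2, |B| = 2, p = 17.
CD lower bound = min(17, 2 + 2 - 1) = min(17, 3) = 3.
Compute A + B mod 17 directly:
a = 2: 2+9=11, 2+11=13
a = 4: 4+9=13, 4+11=15
A + B = {11, 13, 15}, so |A + B| = 3.
Verify: 3 ≥ 3? Yes ✓.

CD lower bound = 3, actual |A + B| = 3.


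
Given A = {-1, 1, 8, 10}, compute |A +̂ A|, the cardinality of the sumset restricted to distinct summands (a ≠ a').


Restricted sumset: A +̂ A = {a + a' : a ∈ A, a' ∈ A, a ≠ a'}.
Equivalently, take A + A and drop any sum 2a that is achievable ONLY as a + a for a ∈ A (i.e. sums representable only with equal summands).
Enumerate pairs (a, a') with a < a' (symmetric, so each unordered pair gives one sum; this covers all a ≠ a'):
  -1 + 1 = 0
  -1 + 8 = 7
  -1 + 10 = 9
  1 + 8 = 9
  1 + 10 = 11
  8 + 10 = 18
Collected distinct sums: {0, 7, 9, 11, 18}
|A +̂ A| = 5
(Reference bound: |A +̂ A| ≥ 2|A| - 3 for |A| ≥ 2, with |A| = 4 giving ≥ 5.)

|A +̂ A| = 5


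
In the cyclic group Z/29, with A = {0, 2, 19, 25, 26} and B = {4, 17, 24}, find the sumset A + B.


Work in Z/29Z: reduce every sum a + b modulo 29.
Enumerate all 15 pairs:
a = 0: 0+4=4, 0+17=17, 0+24=24
a = 2: 2+4=6, 2+17=19, 2+24=26
a = 19: 19+4=23, 19+17=7, 19+24=14
a = 25: 25+4=0, 25+17=13, 25+24=20
a = 26: 26+4=1, 26+17=14, 26+24=21
Distinct residues collected: {0, 1, 4, 6, 7, 13, 14, 17, 19, 20, 21, 23, 24, 26}
|A + B| = 14 (out of 29 total residues).

A + B = {0, 1, 4, 6, 7, 13, 14, 17, 19, 20, 21, 23, 24, 26}


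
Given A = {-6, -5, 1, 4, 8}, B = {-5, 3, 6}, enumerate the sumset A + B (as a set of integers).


A + B = {a + b : a ∈ A, b ∈ B}.
Enumerate all |A|·|B| = 5·3 = 15 pairs (a, b) and collect distinct sums.
a = -6: -6+-5=-11, -6+3=-3, -6+6=0
a = -5: -5+-5=-10, -5+3=-2, -5+6=1
a = 1: 1+-5=-4, 1+3=4, 1+6=7
a = 4: 4+-5=-1, 4+3=7, 4+6=10
a = 8: 8+-5=3, 8+3=11, 8+6=14
Collecting distinct sums: A + B = {-11, -10, -4, -3, -2, -1, 0, 1, 3, 4, 7, 10, 11, 14}
|A + B| = 14

A + B = {-11, -10, -4, -3, -2, -1, 0, 1, 3, 4, 7, 10, 11, 14}


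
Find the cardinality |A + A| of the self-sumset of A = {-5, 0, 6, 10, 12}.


A + A = {a + a' : a, a' ∈ A}; |A| = 5.
General bounds: 2|A| - 1 ≤ |A + A| ≤ |A|(|A|+1)/2, i.e. 9 ≤ |A + A| ≤ 15.
Lower bound 2|A|-1 is attained iff A is an arithmetic progression.
Enumerate sums a + a' for a ≤ a' (symmetric, so this suffices):
a = -5: -5+-5=-10, -5+0=-5, -5+6=1, -5+10=5, -5+12=7
a = 0: 0+0=0, 0+6=6, 0+10=10, 0+12=12
a = 6: 6+6=12, 6+10=16, 6+12=18
a = 10: 10+10=20, 10+12=22
a = 12: 12+12=24
Distinct sums: {-10, -5, 0, 1, 5, 6, 7, 10, 12, 16, 18, 20, 22, 24}
|A + A| = 14

|A + A| = 14


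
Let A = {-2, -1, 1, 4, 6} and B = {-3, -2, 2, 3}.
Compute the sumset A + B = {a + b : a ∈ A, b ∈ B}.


A + B = {a + b : a ∈ A, b ∈ B}.
Enumerate all |A|·|B| = 5·4 = 20 pairs (a, b) and collect distinct sums.
a = -2: -2+-3=-5, -2+-2=-4, -2+2=0, -2+3=1
a = -1: -1+-3=-4, -1+-2=-3, -1+2=1, -1+3=2
a = 1: 1+-3=-2, 1+-2=-1, 1+2=3, 1+3=4
a = 4: 4+-3=1, 4+-2=2, 4+2=6, 4+3=7
a = 6: 6+-3=3, 6+-2=4, 6+2=8, 6+3=9
Collecting distinct sums: A + B = {-5, -4, -3, -2, -1, 0, 1, 2, 3, 4, 6, 7, 8, 9}
|A + B| = 14

A + B = {-5, -4, -3, -2, -1, 0, 1, 2, 3, 4, 6, 7, 8, 9}


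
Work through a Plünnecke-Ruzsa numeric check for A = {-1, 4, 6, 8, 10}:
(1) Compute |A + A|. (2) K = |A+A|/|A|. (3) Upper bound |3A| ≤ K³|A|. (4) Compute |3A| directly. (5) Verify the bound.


|A| = 5.
Step 1: Compute A + A by enumerating all 25 pairs.
A + A = {-2, 3, 5, 7, 8, 9, 10, 12, 14, 16, 18, 20}, so |A + A| = 12.
Step 2: Doubling constant K = |A + A|/|A| = 12/5 = 12/5 ≈ 2.4000.
Step 3: Plünnecke-Ruzsa gives |3A| ≤ K³·|A| = (2.4000)³ · 5 ≈ 69.1200.
Step 4: Compute 3A = A + A + A directly by enumerating all triples (a,b,c) ∈ A³; |3A| = 22.
Step 5: Check 22 ≤ 69.1200? Yes ✓.

K = 12/5, Plünnecke-Ruzsa bound K³|A| ≈ 69.1200, |3A| = 22, inequality holds.


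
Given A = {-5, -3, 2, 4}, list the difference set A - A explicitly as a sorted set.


A - A = {a - a' : a, a' ∈ A}.
Compute a - a' for each ordered pair (a, a'):
a = -5: -5--5=0, -5--3=-2, -5-2=-7, -5-4=-9
a = -3: -3--5=2, -3--3=0, -3-2=-5, -3-4=-7
a = 2: 2--5=7, 2--3=5, 2-2=0, 2-4=-2
a = 4: 4--5=9, 4--3=7, 4-2=2, 4-4=0
Collecting distinct values (and noting 0 appears from a-a):
A - A = {-9, -7, -5, -2, 0, 2, 5, 7, 9}
|A - A| = 9

A - A = {-9, -7, -5, -2, 0, 2, 5, 7, 9}


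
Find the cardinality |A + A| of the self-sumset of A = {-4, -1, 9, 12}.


A + A = {a + a' : a, a' ∈ A}; |A| = 4.
General bounds: 2|A| - 1 ≤ |A + A| ≤ |A|(|A|+1)/2, i.e. 7 ≤ |A + A| ≤ 10.
Lower bound 2|A|-1 is attained iff A is an arithmetic progression.
Enumerate sums a + a' for a ≤ a' (symmetric, so this suffices):
a = -4: -4+-4=-8, -4+-1=-5, -4+9=5, -4+12=8
a = -1: -1+-1=-2, -1+9=8, -1+12=11
a = 9: 9+9=18, 9+12=21
a = 12: 12+12=24
Distinct sums: {-8, -5, -2, 5, 8, 11, 18, 21, 24}
|A + A| = 9

|A + A| = 9


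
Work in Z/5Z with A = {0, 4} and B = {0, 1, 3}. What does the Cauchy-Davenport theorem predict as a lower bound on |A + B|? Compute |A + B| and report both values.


Cauchy-Davenport: |A + B| ≥ min(p, |A| + |B| - 1) for A, B nonempty in Z/pZ.
|A| = 2, |B| = 3, p = 5.
CD lower bound = min(5, 2 + 3 - 1) = min(5, 4) = 4.
Compute A + B mod 5 directly:
a = 0: 0+0=0, 0+1=1, 0+3=3
a = 4: 4+0=4, 4+1=0, 4+3=2
A + B = {0, 1, 2, 3, 4}, so |A + B| = 5.
Verify: 5 ≥ 4? Yes ✓.

CD lower bound = 4, actual |A + B| = 5.


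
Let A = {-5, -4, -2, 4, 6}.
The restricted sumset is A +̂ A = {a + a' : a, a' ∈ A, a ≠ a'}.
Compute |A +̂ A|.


Restricted sumset: A +̂ A = {a + a' : a ∈ A, a' ∈ A, a ≠ a'}.
Equivalently, take A + A and drop any sum 2a that is achievable ONLY as a + a for a ∈ A (i.e. sums representable only with equal summands).
Enumerate pairs (a, a') with a < a' (symmetric, so each unordered pair gives one sum; this covers all a ≠ a'):
  -5 + -4 = -9
  -5 + -2 = -7
  -5 + 4 = -1
  -5 + 6 = 1
  -4 + -2 = -6
  -4 + 4 = 0
  -4 + 6 = 2
  -2 + 4 = 2
  -2 + 6 = 4
  4 + 6 = 10
Collected distinct sums: {-9, -7, -6, -1, 0, 1, 2, 4, 10}
|A +̂ A| = 9
(Reference bound: |A +̂ A| ≥ 2|A| - 3 for |A| ≥ 2, with |A| = 5 giving ≥ 7.)

|A +̂ A| = 9


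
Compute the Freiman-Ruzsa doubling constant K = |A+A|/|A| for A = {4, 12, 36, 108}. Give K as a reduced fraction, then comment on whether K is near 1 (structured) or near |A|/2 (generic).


|A| = 4.
Compute A + A by enumerating all 16 pairs.
A + A = {8, 16, 24, 40, 48, 72, 112, 120, 144, 216}, so |A + A| = 10.
K = |A + A| / |A| = 10/4 = 5/2 ≈ 2.5000.
Reference: AP of size 4 gives K = 7/4 ≈ 1.7500; a fully generic set of size 4 gives K ≈ 2.5000.

|A| = 4, |A + A| = 10, K = 10/4 = 5/2.


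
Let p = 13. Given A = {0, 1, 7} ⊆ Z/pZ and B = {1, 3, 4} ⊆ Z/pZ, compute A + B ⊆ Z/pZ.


Work in Z/13Z: reduce every sum a + b modulo 13.
Enumerate all 9 pairs:
a = 0: 0+1=1, 0+3=3, 0+4=4
a = 1: 1+1=2, 1+3=4, 1+4=5
a = 7: 7+1=8, 7+3=10, 7+4=11
Distinct residues collected: {1, 2, 3, 4, 5, 8, 10, 11}
|A + B| = 8 (out of 13 total residues).

A + B = {1, 2, 3, 4, 5, 8, 10, 11}


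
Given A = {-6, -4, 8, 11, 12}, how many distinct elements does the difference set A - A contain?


A - A = {a - a' : a, a' ∈ A}; |A| = 5.
Bounds: 2|A|-1 ≤ |A - A| ≤ |A|² - |A| + 1, i.e. 9 ≤ |A - A| ≤ 21.
Note: 0 ∈ A - A always (from a - a). The set is symmetric: if d ∈ A - A then -d ∈ A - A.
Enumerate nonzero differences d = a - a' with a > a' (then include -d):
Positive differences: {1, 2, 3, 4, 12, 14, 15, 16, 17, 18}
Full difference set: {0} ∪ (positive diffs) ∪ (negative diffs).
|A - A| = 1 + 2·10 = 21 (matches direct enumeration: 21).

|A - A| = 21


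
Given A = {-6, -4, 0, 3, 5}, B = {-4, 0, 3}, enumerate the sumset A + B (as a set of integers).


A + B = {a + b : a ∈ A, b ∈ B}.
Enumerate all |A|·|B| = 5·3 = 15 pairs (a, b) and collect distinct sums.
a = -6: -6+-4=-10, -6+0=-6, -6+3=-3
a = -4: -4+-4=-8, -4+0=-4, -4+3=-1
a = 0: 0+-4=-4, 0+0=0, 0+3=3
a = 3: 3+-4=-1, 3+0=3, 3+3=6
a = 5: 5+-4=1, 5+0=5, 5+3=8
Collecting distinct sums: A + B = {-10, -8, -6, -4, -3, -1, 0, 1, 3, 5, 6, 8}
|A + B| = 12

A + B = {-10, -8, -6, -4, -3, -1, 0, 1, 3, 5, 6, 8}


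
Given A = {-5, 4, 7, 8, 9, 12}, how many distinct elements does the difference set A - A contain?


A - A = {a - a' : a, a' ∈ A}; |A| = 6.
Bounds: 2|A|-1 ≤ |A - A| ≤ |A|² - |A| + 1, i.e. 11 ≤ |A - A| ≤ 31.
Note: 0 ∈ A - A always (from a - a). The set is symmetric: if d ∈ A - A then -d ∈ A - A.
Enumerate nonzero differences d = a - a' with a > a' (then include -d):
Positive differences: {1, 2, 3, 4, 5, 8, 9, 12, 13, 14, 17}
Full difference set: {0} ∪ (positive diffs) ∪ (negative diffs).
|A - A| = 1 + 2·11 = 23 (matches direct enumeration: 23).

|A - A| = 23


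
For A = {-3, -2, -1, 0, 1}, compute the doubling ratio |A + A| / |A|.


|A| = 5.
Compute A + A by enumerating all 25 pairs.
A + A = {-6, -5, -4, -3, -2, -1, 0, 1, 2}, so |A + A| = 9.
K = |A + A| / |A| = 9/5 (already in lowest terms) ≈ 1.8000.
Reference: AP of size 5 gives K = 9/5 ≈ 1.8000; a fully generic set of size 5 gives K ≈ 3.0000.

|A| = 5, |A + A| = 9, K = 9/5.


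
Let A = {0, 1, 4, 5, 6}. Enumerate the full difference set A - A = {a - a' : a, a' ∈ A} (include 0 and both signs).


A - A = {a - a' : a, a' ∈ A}.
Compute a - a' for each ordered pair (a, a'):
a = 0: 0-0=0, 0-1=-1, 0-4=-4, 0-5=-5, 0-6=-6
a = 1: 1-0=1, 1-1=0, 1-4=-3, 1-5=-4, 1-6=-5
a = 4: 4-0=4, 4-1=3, 4-4=0, 4-5=-1, 4-6=-2
a = 5: 5-0=5, 5-1=4, 5-4=1, 5-5=0, 5-6=-1
a = 6: 6-0=6, 6-1=5, 6-4=2, 6-5=1, 6-6=0
Collecting distinct values (and noting 0 appears from a-a):
A - A = {-6, -5, -4, -3, -2, -1, 0, 1, 2, 3, 4, 5, 6}
|A - A| = 13

A - A = {-6, -5, -4, -3, -2, -1, 0, 1, 2, 3, 4, 5, 6}


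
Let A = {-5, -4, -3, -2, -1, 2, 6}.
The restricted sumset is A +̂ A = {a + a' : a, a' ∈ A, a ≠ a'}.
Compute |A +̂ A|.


Restricted sumset: A +̂ A = {a + a' : a ∈ A, a' ∈ A, a ≠ a'}.
Equivalently, take A + A and drop any sum 2a that is achievable ONLY as a + a for a ∈ A (i.e. sums representable only with equal summands).
Enumerate pairs (a, a') with a < a' (symmetric, so each unordered pair gives one sum; this covers all a ≠ a'):
  -5 + -4 = -9
  -5 + -3 = -8
  -5 + -2 = -7
  -5 + -1 = -6
  -5 + 2 = -3
  -5 + 6 = 1
  -4 + -3 = -7
  -4 + -2 = -6
  -4 + -1 = -5
  -4 + 2 = -2
  -4 + 6 = 2
  -3 + -2 = -5
  -3 + -1 = -4
  -3 + 2 = -1
  -3 + 6 = 3
  -2 + -1 = -3
  -2 + 2 = 0
  -2 + 6 = 4
  -1 + 2 = 1
  -1 + 6 = 5
  2 + 6 = 8
Collected distinct sums: {-9, -8, -7, -6, -5, -4, -3, -2, -1, 0, 1, 2, 3, 4, 5, 8}
|A +̂ A| = 16
(Reference bound: |A +̂ A| ≥ 2|A| - 3 for |A| ≥ 2, with |A| = 7 giving ≥ 11.)

|A +̂ A| = 16


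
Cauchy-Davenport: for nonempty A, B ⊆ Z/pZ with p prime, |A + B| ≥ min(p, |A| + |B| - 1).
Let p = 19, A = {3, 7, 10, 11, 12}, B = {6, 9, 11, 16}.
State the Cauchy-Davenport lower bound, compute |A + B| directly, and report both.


Cauchy-Davenport: |A + B| ≥ min(p, |A| + |B| - 1) for A, B nonempty in Z/pZ.
|A| = 5, |B| = 4, p = 19.
CD lower bound = min(19, 5 + 4 - 1) = min(19, 8) = 8.
Compute A + B mod 19 directly:
a = 3: 3+6=9, 3+9=12, 3+11=14, 3+16=0
a = 7: 7+6=13, 7+9=16, 7+11=18, 7+16=4
a = 10: 10+6=16, 10+9=0, 10+11=2, 10+16=7
a = 11: 11+6=17, 11+9=1, 11+11=3, 11+16=8
a = 12: 12+6=18, 12+9=2, 12+11=4, 12+16=9
A + B = {0, 1, 2, 3, 4, 7, 8, 9, 12, 13, 14, 16, 17, 18}, so |A + B| = 14.
Verify: 14 ≥ 8? Yes ✓.

CD lower bound = 8, actual |A + B| = 14.


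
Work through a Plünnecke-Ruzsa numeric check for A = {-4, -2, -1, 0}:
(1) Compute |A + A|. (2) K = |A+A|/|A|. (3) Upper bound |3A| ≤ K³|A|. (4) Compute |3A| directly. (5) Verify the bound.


|A| = 4.
Step 1: Compute A + A by enumerating all 16 pairs.
A + A = {-8, -6, -5, -4, -3, -2, -1, 0}, so |A + A| = 8.
Step 2: Doubling constant K = |A + A|/|A| = 8/4 = 8/4 ≈ 2.0000.
Step 3: Plünnecke-Ruzsa gives |3A| ≤ K³·|A| = (2.0000)³ · 4 ≈ 32.0000.
Step 4: Compute 3A = A + A + A directly by enumerating all triples (a,b,c) ∈ A³; |3A| = 12.
Step 5: Check 12 ≤ 32.0000? Yes ✓.

K = 8/4, Plünnecke-Ruzsa bound K³|A| ≈ 32.0000, |3A| = 12, inequality holds.


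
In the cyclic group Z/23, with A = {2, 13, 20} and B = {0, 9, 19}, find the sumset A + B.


Work in Z/23Z: reduce every sum a + b modulo 23.
Enumerate all 9 pairs:
a = 2: 2+0=2, 2+9=11, 2+19=21
a = 13: 13+0=13, 13+9=22, 13+19=9
a = 20: 20+0=20, 20+9=6, 20+19=16
Distinct residues collected: {2, 6, 9, 11, 13, 16, 20, 21, 22}
|A + B| = 9 (out of 23 total residues).

A + B = {2, 6, 9, 11, 13, 16, 20, 21, 22}


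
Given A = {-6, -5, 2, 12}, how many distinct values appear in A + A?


A + A = {a + a' : a, a' ∈ A}; |A| = 4.
General bounds: 2|A| - 1 ≤ |A + A| ≤ |A|(|A|+1)/2, i.e. 7 ≤ |A + A| ≤ 10.
Lower bound 2|A|-1 is attained iff A is an arithmetic progression.
Enumerate sums a + a' for a ≤ a' (symmetric, so this suffices):
a = -6: -6+-6=-12, -6+-5=-11, -6+2=-4, -6+12=6
a = -5: -5+-5=-10, -5+2=-3, -5+12=7
a = 2: 2+2=4, 2+12=14
a = 12: 12+12=24
Distinct sums: {-12, -11, -10, -4, -3, 4, 6, 7, 14, 24}
|A + A| = 10

|A + A| = 10


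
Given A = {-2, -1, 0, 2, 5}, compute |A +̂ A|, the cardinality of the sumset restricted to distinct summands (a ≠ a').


Restricted sumset: A +̂ A = {a + a' : a ∈ A, a' ∈ A, a ≠ a'}.
Equivalently, take A + A and drop any sum 2a that is achievable ONLY as a + a for a ∈ A (i.e. sums representable only with equal summands).
Enumerate pairs (a, a') with a < a' (symmetric, so each unordered pair gives one sum; this covers all a ≠ a'):
  -2 + -1 = -3
  -2 + 0 = -2
  -2 + 2 = 0
  -2 + 5 = 3
  -1 + 0 = -1
  -1 + 2 = 1
  -1 + 5 = 4
  0 + 2 = 2
  0 + 5 = 5
  2 + 5 = 7
Collected distinct sums: {-3, -2, -1, 0, 1, 2, 3, 4, 5, 7}
|A +̂ A| = 10
(Reference bound: |A +̂ A| ≥ 2|A| - 3 for |A| ≥ 2, with |A| = 5 giving ≥ 7.)

|A +̂ A| = 10


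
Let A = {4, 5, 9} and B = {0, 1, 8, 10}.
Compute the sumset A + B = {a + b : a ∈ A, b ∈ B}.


A + B = {a + b : a ∈ A, b ∈ B}.
Enumerate all |A|·|B| = 3·4 = 12 pairs (a, b) and collect distinct sums.
a = 4: 4+0=4, 4+1=5, 4+8=12, 4+10=14
a = 5: 5+0=5, 5+1=6, 5+8=13, 5+10=15
a = 9: 9+0=9, 9+1=10, 9+8=17, 9+10=19
Collecting distinct sums: A + B = {4, 5, 6, 9, 10, 12, 13, 14, 15, 17, 19}
|A + B| = 11

A + B = {4, 5, 6, 9, 10, 12, 13, 14, 15, 17, 19}


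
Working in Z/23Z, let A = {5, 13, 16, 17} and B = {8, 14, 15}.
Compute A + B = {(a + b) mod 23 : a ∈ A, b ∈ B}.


Work in Z/23Z: reduce every sum a + b modulo 23.
Enumerate all 12 pairs:
a = 5: 5+8=13, 5+14=19, 5+15=20
a = 13: 13+8=21, 13+14=4, 13+15=5
a = 16: 16+8=1, 16+14=7, 16+15=8
a = 17: 17+8=2, 17+14=8, 17+15=9
Distinct residues collected: {1, 2, 4, 5, 7, 8, 9, 13, 19, 20, 21}
|A + B| = 11 (out of 23 total residues).

A + B = {1, 2, 4, 5, 7, 8, 9, 13, 19, 20, 21}
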